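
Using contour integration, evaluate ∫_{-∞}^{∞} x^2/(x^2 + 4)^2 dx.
Let f(z) = z^2/(z^2 + 4)^2. The denominator has no real zeros and deg Q - deg P = 2 ≥ 2, so the integral of f over the upper semicircle |z| = R tends to 0 as R → ∞. Closing the contour in the upper half-plane,
  ∫_{-∞}^{∞} f(x) dx = 2πi · Σ Res(f, z_k)  over the poles with Im z_k > 0.

Zeros of the denominator: z^2 + 4 = 0 gives z = ±2*I.
Upper half-plane: z = 2*I (a pole of order 2).

Write f(z) = g(z)/(z - 2*I)^2 with g(z) = z^2/(z + 2*I)^2. For a double pole, Res(f, z₀) = g'(z₀):
  g'(z) = 4*I*z/(z + 2*I)^3
  Res(f, 2*I) = g'(2*I) = -I/8

∫_{-∞}^{∞} f(x) dx = 2πi · (-I/8) = pi/4

Final answer: pi/4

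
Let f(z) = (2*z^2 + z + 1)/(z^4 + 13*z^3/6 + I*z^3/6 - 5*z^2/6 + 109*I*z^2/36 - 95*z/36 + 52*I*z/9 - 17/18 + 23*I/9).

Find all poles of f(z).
The singularities of f are the zeros of the denominator. Factoring,
  z^4 + 13*z^3/6 + I*z^3/6 - 5*z^2/6 + 109*I*z^2/36 - 95*z/36 + 52*I*z/9 - 17/18 + 23*I/9 = (z + 2 - I/3)*(z - 3/2 + I)*(z + 2/3)*(z + 1 - I/2)
so the candidates are z = -2 + I/3, z = 3/2 - I, z = -2/3, z = -1 + I/2.

Check the numerator P(z) = 2*z^2 + z + 1 at each one:
  P(-2 + I/3) = 61/9 - 7*I/3 ≠ 0, so z = -2 + I/3 is a (simple) pole.
  P(3/2 - I) = 5 - 7*I ≠ 0, so z = 3/2 - I is a (simple) pole.
  P(-2/3) = 11/9 ≠ 0, so z = -2/3 is a (simple) pole.
  P(-1 + I/2) = 3/2 - 3*I/2 ≠ 0, so z = -1 + I/2 is a (simple) pole.

Poles of f: {-2 + I/3, -1 + I/2, -2/3, 3/2 - I}

Final answer: {-2 + I/3, -1 + I/2, -2/3, 3/2 - I}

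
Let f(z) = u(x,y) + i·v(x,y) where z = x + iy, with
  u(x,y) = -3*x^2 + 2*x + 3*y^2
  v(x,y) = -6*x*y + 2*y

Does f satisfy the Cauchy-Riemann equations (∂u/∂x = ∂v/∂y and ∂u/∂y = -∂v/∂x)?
∂u/∂x = 2 - 6*x
∂v/∂y = 2 - 6*x
∂u/∂y = 6*y
∂v/∂x = -6*y
∂u/∂x = ∂v/∂y and ∂u/∂y = -∂v/∂x hold identically; f is analytic.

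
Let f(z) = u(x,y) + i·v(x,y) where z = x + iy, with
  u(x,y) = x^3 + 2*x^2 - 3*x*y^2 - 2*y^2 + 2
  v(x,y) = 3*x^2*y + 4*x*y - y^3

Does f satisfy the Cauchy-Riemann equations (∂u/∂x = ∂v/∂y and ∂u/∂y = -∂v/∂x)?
∂u/∂x = 3*x^2 + 4*x - 3*y^2
∂v/∂y = 3*x^2 + 4*x - 3*y^2
∂u/∂y = -6*x*y - 4*y
∂v/∂x = 6*x*y + 4*y
∂u/∂x = ∂v/∂y and ∂u/∂y = -∂v/∂x hold identically; f is analytic.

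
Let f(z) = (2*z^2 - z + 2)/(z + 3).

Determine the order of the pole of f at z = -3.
Factor the denominator:
  z + 3 = (z + 3)

The numerator P(z) = 2*z^2 - z + 2 has P(-3) = 23 ≠ 0, so no factor of (z + 3) cancels.
Near z = -3 we can therefore write f(z) = g(z)/(z + 3) with g analytic at -3 and g(-3) ≠ 0 (g is just the numerator).

Hence z = -3 is a pole of order 1.

Final answer: 1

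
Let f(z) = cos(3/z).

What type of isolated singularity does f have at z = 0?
Let u = z. Then
  cos(3/u) = Σ_{k≥0} (-1)^k (3)^(2k)/((2k)!·u^(2k)) = 1 - 9/(2*u^2) + 27/(8*u^4) + ...
which has infinitely many negative powers of u, so cos(3/z) has an essential singularity at z = 0.
So the singularity is essential.

Final answer: essential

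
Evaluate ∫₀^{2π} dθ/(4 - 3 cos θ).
Call the integral J. The integrand is 2π-periodic and we integrate over a full period, so shifting θ does not change the value (θ → θ + π flips the sign of the trig term). Hence
  J = ∫₀^{2π} dθ/(4 + 3 cos θ).
Put z = e^{iθ}: then cos θ = (z + 1/z)/2, dθ = dz/(iz), and z runs once counterclockwise around |z| = 1:
  J = ∮_{|z|=1} 1/(4 + 3*(z + 1/z)/2) · dz/(iz) = (2/i) ∮_{|z|=1} dz/(3*z^2 + 8*z + 3).
The roots of 3*z^2 + 8*z + 3 are z = (-4 ± sqrt(4^2 - 3^2))/3, with sqrt(7) = sqrt(7); their product is 1, so only z₊ = -4/3 + sqrt(7)/3 lies inside the unit circle (z₋ = -4/3 - sqrt(7)/3 lies outside).
z₊ is a simple zero of q(z) = 3*z^2 + 8*z + 3, so Res(1/q, z₊) = 1/q'(z₊) with q'(z) = 6*z + 8; and q'(z₊) = 3*(z₊ - z₋) = 2*sqrt(7).
Therefore J = (2/i) · 2πi · 1/(2*sqrt(7)) = 2*pi/(sqrt(7)) = 2*sqrt(7)*pi/7

Final answer: 2*sqrt(7)*pi/7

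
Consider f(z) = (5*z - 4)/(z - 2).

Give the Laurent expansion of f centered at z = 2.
Put w = z - (2), i.e. z = w + 2. The denominator is w, so it suffices to rewrite the numerator in powers of w.

P(z) = 5*z - 4
P(w + 2) = 6 + 5*w

Dividing each term by w:
  f = 6/w + 5

Substituting back w = z - 2:
  f(z) = 6/(z - 2) + 5

The series is finite because the numerator is a polynomial; the negative powers form the principal part, and the coefficient of 1/(z - 2) gives Res(f, 2) = 6.

Final answer: 6/(z - 2) + 5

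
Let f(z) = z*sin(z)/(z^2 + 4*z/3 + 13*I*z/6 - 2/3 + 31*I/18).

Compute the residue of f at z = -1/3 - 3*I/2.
Write f(z) = P(z)/Q(z) with P(z) = z*sin(z) and Q(z) = z^2 + 4*z/3 + 13*I*z/6 - 2/3 + 31*I/18.
The denominator factors as Q(z) = (z + 1 + 2*I/3)*(z + 1/3 + 3*I/2), so z = -1/3 - 3*I/2 is a simple zero of Q and P is analytic there; z = -1/3 - 3*I/2 is therefore a simple pole and
  Res(f, z₀) = P(z₀)/Q'(z₀).

Q'(z) = 2*z + 4/3 + 13*I/6, so Q'(-1/3 - 3*I/2) = 2/3 - 5*I/6.
P(-1/3 - 3*I/2) = (1/3 + 3*I/2)*sin(1/3 + 3*I/2).

Res(f, -1/3 - 3*I/2) = ((1/3 + 3*I/2)*sin(1/3 + 3*I/2))/(2/3 - 5*I/6) = (-37/41 + 46*I/41)*sin(1/3 + 3*I/2)

Final answer: (-37/41 + 46*I/41)*sin(1/3 + 3*I/2)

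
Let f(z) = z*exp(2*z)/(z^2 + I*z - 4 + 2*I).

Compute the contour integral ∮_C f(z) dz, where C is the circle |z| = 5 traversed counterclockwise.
By the residue theorem, ∮_C f(z) dz = 2πi · (sum of the residues of f at the poles inside |z| = 5).

The denominator factors as (z - 2 + I)*(z + 2), so the singularities of f are simple poles at z = 2 - I, z = -2.
  |2 - I|² = 5 < 25 = 5², so this pole is inside the contour.
  |-2|² = 4 < 25 = 5², so this pole is inside the contour.

With P(z) = z*exp(2*z) and Q(z) = z^2 + I*z - 4 + 2*I, each pole is simple, so Res(f, z₀) = P(z₀)/Q'(z₀) with Q'(z) = 2*z + I.
  Res(f, 2 - I) = P(2 - I)/Q'(2 - I) = ((2 - I)*exp(4 - 2*I))/(4 - I) = (9/17 - 2*I/17)*exp(4 - 2*I)
  Res(f, -2) = P(-2)/Q'(-2) = (-2*exp(-4))/(-4 + I) = (8/17 + 2*I/17)*exp(-4)

Sum of residues inside C: (9/17 - 2*I/17)*exp(4 - 2*I) + (8/17 + 2*I/17)*exp(-4)
∮_C f(z) dz = 2πi · ((9/17 - 2*I/17)*exp(4 - 2*I) + (8/17 + 2*I/17)*exp(-4)) = pi*(4/17 + 18*I/17)*exp(4 - 2*I) + pi*(-4/17 + 16*I/17)*exp(-4)

Final answer: pi*(4/17 + 18*I/17)*exp(4 - 2*I) + pi*(-4/17 + 16*I/17)*exp(-4)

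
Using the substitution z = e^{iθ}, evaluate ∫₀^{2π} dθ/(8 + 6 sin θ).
sqrt(7)*pi/7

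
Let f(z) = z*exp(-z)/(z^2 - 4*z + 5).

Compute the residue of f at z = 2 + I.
Write f(z) = P(z)/Q(z) with P(z) = z*exp(-z) and Q(z) = z^2 - 4*z + 5.
The denominator factors as Q(z) = (z - 2 + I)*(z - 2 - I), so z = 2 + I is a simple zero of Q and P is analytic there; z = 2 + I is therefore a simple pole and
  Res(f, z₀) = P(z₀)/Q'(z₀).

Q'(z) = 2*z - 4, so Q'(2 + I) = 2*I.
P(2 + I) = (2 + I)*exp(-2 - I).

Res(f, 2 + I) = ((2 + I)*exp(-2 - I))/(2*I) = (1/2 - I)*exp(-2 - I)

Final answer: (1/2 - I)*exp(-2 - I)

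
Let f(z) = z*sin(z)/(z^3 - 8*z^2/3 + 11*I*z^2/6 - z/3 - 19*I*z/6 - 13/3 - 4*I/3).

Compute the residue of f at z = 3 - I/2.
(552/2245 - 166*I/2245)*sin(3 - I/2)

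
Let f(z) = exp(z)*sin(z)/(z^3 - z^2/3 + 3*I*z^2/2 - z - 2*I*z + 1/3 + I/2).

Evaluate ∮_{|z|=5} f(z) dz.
By the residue theorem, ∮_C f(z) dz = 2πi · (sum of the residues of f at the poles inside |z| = 5).

The denominator factors as (z - 1/3)*(z - 1)*(z + 1 + 3*I/2), so the singularities of f are simple poles at z = 1/3, z = 1, z = -1 - 3*I/2.
  |1/3|² = 1/9 < 25 = 5², so this pole is inside the contour.
  |1|² = 1 < 25 = 5², so this pole is inside the contour.
  |-1 - 3*I/2|² = 13/4 < 25 = 5², so this pole is inside the contour.

With P(z) = exp(z)*sin(z) and Q(z) = z^3 - z^2/3 + 3*I*z^2/2 - z - 2*I*z + 1/3 + I/2, each pole is simple, so Res(f, z₀) = P(z₀)/Q'(z₀) with Q'(z) = 3*z^2 - 2*z/3 + 3*I*z - 1 - 2*I.
  Res(f, 1/3) = P(1/3)/Q'(1/3) = (exp(1/3)*sin(1/3))/(-8/9 - I) = (-72/145 + 81*I/145)*exp(1/3)*sin(1/3)
  Res(f, 1) = P(1)/Q'(1) = (exp(1)*sin(1))/(4/3 + I) = exp(1)*(12/25 - 9*I/25)*sin(1)
  Res(f, -1 - 3*I/2) = P(-1 - 3*I/2)/Q'(-1 - 3*I/2) = (-exp(-1 - 3*I/2)*sin(1 + 3*I/2))/(5/12 + 5*I) = (-12/725 + 144*I/725)*exp(-1 - 3*I/2)*sin(1 + 3*I/2)

Sum of residues inside C: exp(1)*(12/25 - 9*I/25)*sin(1) + (-12/725 + 144*I/725)*exp(-1 - 3*I/2)*sin(1 + 3*I/2) + (-72/145 + 81*I/145)*exp(1/3)*sin(1/3)
∮_C f(z) dz = 2πi · (exp(1)*(12/25 - 9*I/25)*sin(1) + (-12/725 + 144*I/725)*exp(-1 - 3*I/2)*sin(1 + 3*I/2) + (-72/145 + 81*I/145)*exp(1/3)*sin(1/3)) = pi*(-162/145 - 144*I/145)*exp(1/3)*sin(1/3) + pi*(-288/725 - 24*I/725)*exp(-1 - 3*I/2)*sin(1 + 3*I/2) + exp(1)*pi*(18/25 + 24*I/25)*sin(1)

Final answer: pi*(-162/145 - 144*I/145)*exp(1/3)*sin(1/3) + pi*(-288/725 - 24*I/725)*exp(-1 - 3*I/2)*sin(1 + 3*I/2) + exp(1)*pi*(18/25 + 24*I/25)*sin(1)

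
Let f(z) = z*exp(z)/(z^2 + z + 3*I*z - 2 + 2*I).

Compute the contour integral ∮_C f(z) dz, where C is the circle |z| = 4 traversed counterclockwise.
By the residue theorem, ∮_C f(z) dz = 2πi · (sum of the residues of f at the poles inside |z| = 4).

The denominator factors as (z + 1 + I)*(z + 2*I), so the singularities of f are simple poles at z = -1 - I, z = -2*I.
  |-1 - I|² = 2 < 16 = 4², so this pole is inside the contour.
  |-2*I|² = 4 < 16 = 4², so this pole is inside the contour.

With P(z) = z*exp(z) and Q(z) = z^2 + z + 3*I*z - 2 + 2*I, each pole is simple, so Res(f, z₀) = P(z₀)/Q'(z₀) with Q'(z) = 2*z + 1 + 3*I.
  Res(f, -1 - I) = P(-1 - I)/Q'(-1 - I) = ((-1 - I)*exp(-1 - I))/(-1 + I) = I*exp(-1 - I)
  Res(f, -2*I) = P(-2*I)/Q'(-2*I) = (-2*I*exp(-2*I))/(1 - I) = (1 - I)*exp(-2*I)

Sum of residues inside C: (1 - I)*exp(-2*I) + I*exp(-1 - I)
∮_C f(z) dz = 2πi · ((1 - I)*exp(-2*I) + I*exp(-1 - I)) = pi*(2 + 2*I)*exp(-2*I) - 2*pi*exp(-1 - I)

Final answer: pi*(2 + 2*I)*exp(-2*I) - 2*pi*exp(-1 - I)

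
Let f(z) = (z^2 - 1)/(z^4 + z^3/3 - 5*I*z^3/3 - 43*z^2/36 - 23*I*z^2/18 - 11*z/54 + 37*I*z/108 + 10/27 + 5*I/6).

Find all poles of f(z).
{-1 + I/2, -2/3 - I/3, 2/3, 2/3 + 3*I/2}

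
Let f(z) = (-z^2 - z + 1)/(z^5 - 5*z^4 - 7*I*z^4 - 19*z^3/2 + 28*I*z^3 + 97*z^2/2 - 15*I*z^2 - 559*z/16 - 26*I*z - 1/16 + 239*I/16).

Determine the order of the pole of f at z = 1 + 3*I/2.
4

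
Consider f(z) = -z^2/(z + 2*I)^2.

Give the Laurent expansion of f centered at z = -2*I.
Put w = z - (-2*I), i.e. z = w - 2*I. The denominator is w^2, so it suffices to rewrite the numerator in powers of w.

P(z) = -z^2
P(w - 2*I) = 4 + 4*I*w - w^2

Dividing each term by w^2:
  f = 4/w^2 + 4*I/w - 1

Substituting back w = z + 2*I:
  f(z) = 4/(z + 2*I)^2 + 4*I/(z + 2*I) - 1

The series is finite because the numerator is a polynomial; the negative powers form the principal part, and the coefficient of 1/(z + 2*I) gives Res(f, -2*I) = 4*I.

Final answer: 4/(z + 2*I)^2 + 4*I/(z + 2*I) - 1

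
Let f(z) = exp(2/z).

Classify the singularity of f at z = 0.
Let u = z. Then
  e^(2/u) = Σ_{k≥0} (2)^k/(k!·u^k) = 1 + 2/u + 2/u^2 + 4/(3*u^3) + ...
which has infinitely many negative powers of u, so exp(2/z) has an essential singularity at z = 0.
So the singularity is essential.

Final answer: essential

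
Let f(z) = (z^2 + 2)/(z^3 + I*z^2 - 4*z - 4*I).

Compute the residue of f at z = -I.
Write f(z) = P(z)/Q(z) with P(z) = z^2 + 2 and Q(z) = z^3 + I*z^2 - 4*z - 4*I.
The denominator factors as Q(z) = (z - 2)*(z + 2)*(z + I), so z = -I is a simple zero of Q and P is analytic there; z = -I is therefore a simple pole and
  Res(f, z₀) = P(z₀)/Q'(z₀).

Q'(z) = 3*z^2 + 2*I*z - 4, so Q'(-I) = -5.
P(-I) = 1.

Res(f, -I) = (1)/(-5) = -1/5

Final answer: -1/5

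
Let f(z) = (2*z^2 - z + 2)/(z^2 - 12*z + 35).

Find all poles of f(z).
The singularities of f are the zeros of the denominator. Factoring,
  z^2 - 12*z + 35 = (z - 5)*(z - 7)
so the candidates are z = 5, z = 7.

Check the numerator P(z) = 2*z^2 - z + 2 at each one:
  P(5) = 47 ≠ 0, so z = 5 is a (simple) pole.
  P(7) = 93 ≠ 0, so z = 7 is a (simple) pole.

Poles of f: {5, 7}

Final answer: {5, 7}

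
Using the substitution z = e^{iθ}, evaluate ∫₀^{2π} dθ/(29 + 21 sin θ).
Call the integral J. The integrand is 2π-periodic and we integrate over a full period, so shifting θ does not change the value (θ → θ + π/2 turns sin θ into cos θ). Hence
  J = ∫₀^{2π} dθ/(29 + 21 cos θ).
Put z = e^{iθ}: then cos θ = (z + 1/z)/2, dθ = dz/(iz), and z runs once counterclockwise around |z| = 1:
  J = ∮_{|z|=1} 1/(29 + 21*(z + 1/z)/2) · dz/(iz) = (2/i) ∮_{|z|=1} dz/(21*z^2 + 58*z + 21).
The roots of 21*z^2 + 58*z + 21 are z = (-29 ± sqrt(29^2 - 21^2))/21, with sqrt(400) = 20; their product is 1, so only z₊ = -3/7 lies inside the unit circle (z₋ = -7/3 lies outside).
z₊ is a simple zero of q(z) = 21*z^2 + 58*z + 21, so Res(1/q, z₊) = 1/q'(z₊) with q'(z) = 42*z + 58; and q'(z₊) = 21*(z₊ - z₋) = 40.
Therefore J = (2/i) · 2πi · 1/(40) = 2*pi/(20) = pi/10

Final answer: pi/10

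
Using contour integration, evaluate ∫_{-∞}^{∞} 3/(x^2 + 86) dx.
Let f(z) = 3/(z^2 + 86). The denominator has no real zeros and deg Q - deg P = 2 ≥ 2, so the integral of f over the upper semicircle |z| = R tends to 0 as R → ∞. Closing the contour in the upper half-plane,
  ∫_{-∞}^{∞} f(x) dx = 2πi · Σ Res(f, z_k)  over the poles with Im z_k > 0.

Zeros of the denominator: z^2 + 86 = 0 gives z = ±sqrt(86)*I.
Upper half-plane: z = sqrt(86)*I (simple).

Each pole is a simple zero of Q(z) = z^2 + 86, so Res(f, z₀) = P(z₀)/Q'(z₀) with P(z) = 3, Q'(z) = 2*z:
  Res(f, sqrt(86)*I) = (3)/(2*sqrt(86)*I) = -3*sqrt(86)*I/172

∫_{-∞}^{∞} f(x) dx = 2πi · (-3*sqrt(86)*I/172) = 3*sqrt(86)*pi/86

Final answer: 3*sqrt(86)*pi/86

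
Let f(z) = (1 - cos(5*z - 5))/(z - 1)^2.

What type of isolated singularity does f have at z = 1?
Let u = z - 1. The argument of cos is 5*z - 5 = 5u, so
  f = (1 - cos(5u))/u^2 = ((5u)^2/2 - (5u)^4/24 + ...)/u^2 = 25/2 - (625/24)*u^2 + ...
The Laurent expansion about u = 0 has no negative powers; equivalently lim_{z→1} f(z) = 25/2 exists and is finite.
So the singularity is removable.

Final answer: removable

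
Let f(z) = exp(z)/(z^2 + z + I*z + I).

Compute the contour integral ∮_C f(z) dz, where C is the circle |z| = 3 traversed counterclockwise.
By the residue theorem, ∮_C f(z) dz = 2πi · (sum of the residues of f at the poles inside |z| = 3).

The denominator factors as (z + I)*(z + 1), so the singularities of f are simple poles at z = -I, z = -1.
  |-I|² = 1 < 9 = 3², so this pole is inside the contour.
  |-1|² = 1 < 9 = 3², so this pole is inside the contour.

With P(z) = exp(z) and Q(z) = z^2 + z + I*z + I, each pole is simple, so Res(f, z₀) = P(z₀)/Q'(z₀) with Q'(z) = 2*z + 1 + I.
  Res(f, -I) = P(-I)/Q'(-I) = (exp(-I))/(1 - I) = (1/2 + I/2)*exp(-I)
  Res(f, -1) = P(-1)/Q'(-1) = (exp(-1))/(-1 + I) = (-1/2 - I/2)*exp(-1)

Sum of residues inside C: (-1/2 - I/2)*exp(-1) + (1/2 + I/2)*exp(-I)
∮_C f(z) dz = 2πi · ((-1/2 - I/2)*exp(-1) + (1/2 + I/2)*exp(-I)) = pi*(1 - I)*exp(-1) + pi*(-1 + I)*exp(-I)

Final answer: pi*(1 - I)*exp(-1) + pi*(-1 + I)*exp(-I)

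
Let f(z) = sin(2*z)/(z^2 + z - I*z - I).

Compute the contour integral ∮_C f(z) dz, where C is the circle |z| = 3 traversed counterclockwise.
pi*(1 + I)*sin(2) + pi*(-1 + I)*sinh(2)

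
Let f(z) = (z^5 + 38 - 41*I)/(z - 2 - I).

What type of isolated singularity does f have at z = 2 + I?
The numerator vanishes at z = 2 + I ((2 + I)^5 = -38 + 41*I), so it is divisible by z - 2 - I:
  z^5 + 38 - 41*I = (z - 2 - I)*(z^4 + 2*z^3 + I*z^3 + 3*z^2 + 4*I*z^2 + 2*z + 11*I*z - 7 + 24*I)
Hence for z ≠ 2 + I, f(z) = z^4 + 2*z^3 + I*z^3 + 3*z^2 + 4*I*z^2 + 2*z + 11*I*z - 7 + 24*I, a polynomial, and lim_{z→2 + I} f(z) = -35 + 120*I is finite.
So the singularity is removable.

Final answer: removable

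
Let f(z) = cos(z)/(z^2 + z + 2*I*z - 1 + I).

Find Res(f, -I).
Write f(z) = P(z)/Q(z) with P(z) = cos(z) and Q(z) = z^2 + z + 2*I*z - 1 + I.
The denominator factors as Q(z) = (z + I)*(z + 1 + I), so z = -I is a simple zero of Q and P is analytic there; z = -I is therefore a simple pole and
  Res(f, z₀) = P(z₀)/Q'(z₀).

Q'(z) = 2*z + 1 + 2*I, so Q'(-I) = 1.
P(-I) = cosh(1).

Res(f, -I) = (cosh(1))/(1) = cosh(1)

Final answer: cosh(1)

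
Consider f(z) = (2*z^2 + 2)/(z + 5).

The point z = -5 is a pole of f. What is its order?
Factor the denominator:
  z + 5 = (z + 5)

The numerator P(z) = 2*z^2 + 2 has P(-5) = 52 ≠ 0, so no factor of (z + 5) cancels.
Near z = -5 we can therefore write f(z) = g(z)/(z + 5) with g analytic at -5 and g(-5) ≠ 0 (g is just the numerator).

Hence z = -5 is a pole of order 1.

Final answer: 1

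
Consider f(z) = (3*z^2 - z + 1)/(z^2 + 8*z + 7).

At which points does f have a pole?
The singularities of f are the zeros of the denominator. Factoring,
  z^2 + 8*z + 7 = (z + 1)*(z + 7)
so the candidates are z = -1, z = -7.

Check the numerator P(z) = 3*z^2 - z + 1 at each one:
  P(-1) = 5 ≠ 0, so z = -1 is a (simple) pole.
  P(-7) = 155 ≠ 0, so z = -7 is a (simple) pole.

Poles of f: {-7, -1}

Final answer: {-7, -1}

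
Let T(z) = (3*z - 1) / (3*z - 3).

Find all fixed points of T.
T(z) = z means 3*z - 1 = z*(3*z - 3), i.e.
  3*z^2 - 6*z + 1 = 0.
Discriminant: (-6)^2 - 4*(3)*(1) = 24, so the roots are real.
  z = (6 ± sqrt(24))/(2*(3))
Fixed points: {1 - sqrt(6)/3, sqrt(6)/3 + 1}

Final answer: {1 - sqrt(6)/3, sqrt(6)/3 + 1}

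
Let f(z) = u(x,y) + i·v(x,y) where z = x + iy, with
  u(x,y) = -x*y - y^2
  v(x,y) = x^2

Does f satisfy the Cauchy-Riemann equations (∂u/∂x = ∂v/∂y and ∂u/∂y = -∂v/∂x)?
∂u/∂x = -y
∂v/∂y = 0
∂u/∂y = -x - 2*y
∂v/∂x = 2*x
∂u/∂x ≠ ∂v/∂y and ∂u/∂y ≠ -∂v/∂x; the Cauchy-Riemann equations are not satisfied, so f is not analytic.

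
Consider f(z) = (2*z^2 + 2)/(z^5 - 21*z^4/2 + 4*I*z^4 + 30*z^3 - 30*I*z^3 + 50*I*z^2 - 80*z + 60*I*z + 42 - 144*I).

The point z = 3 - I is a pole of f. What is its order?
Factor the denominator:
  z^5 - 21*z^4/2 + 4*I*z^4 + 30*z^3 - 30*I*z^3 + 50*I*z^2 - 80*z + 60*I*z + 42 - 144*I = (z - 3 + I)^4*(z + 3/2)

The numerator P(z) = 2*z^2 + 2 has P(3 - I) = 18 - 12*I ≠ 0, so no factor of (z - 3 + I) cancels.
Near z = 3 - I we can therefore write f(z) = g(z)/(z - 3 + I)^4 with g analytic at 3 - I and g(3 - I) ≠ 0 (g is the numerator divided by the remaining denominator factors).

Hence z = 3 - I is a pole of order 4.

Final answer: 4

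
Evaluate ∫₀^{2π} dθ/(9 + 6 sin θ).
Call the integral J. The integrand is 2π-periodic and we integrate over a full period, so shifting θ does not change the value (θ → θ + π/2 turns sin θ into cos θ). Hence
  J = ∫₀^{2π} dθ/(9 + 6 cos θ).
Put z = e^{iθ}: then cos θ = (z + 1/z)/2, dθ = dz/(iz), and z runs once counterclockwise around |z| = 1:
  J = ∮_{|z|=1} 1/(9 + 6*(z + 1/z)/2) · dz/(iz) = (2/i) ∮_{|z|=1} dz/(6*z^2 + 18*z + 6).
The roots of 6*z^2 + 18*z + 6 are z = (-9 ± sqrt(9^2 - 6^2))/6, with sqrt(45) = 3*sqrt(5); their product is 1, so only z₊ = -3/2 + sqrt(5)/2 lies inside the unit circle (z₋ = -3/2 - sqrt(5)/2 lies outside).
z₊ is a simple zero of q(z) = 6*z^2 + 18*z + 6, so Res(1/q, z₊) = 1/q'(z₊) with q'(z) = 12*z + 18; and q'(z₊) = 6*(z₊ - z₋) = 6*sqrt(5).
Therefore J = (2/i) · 2πi · 1/(6*sqrt(5)) = 2*pi/(3*sqrt(5)) = 2*sqrt(5)*pi/15

Final answer: 2*sqrt(5)*pi/15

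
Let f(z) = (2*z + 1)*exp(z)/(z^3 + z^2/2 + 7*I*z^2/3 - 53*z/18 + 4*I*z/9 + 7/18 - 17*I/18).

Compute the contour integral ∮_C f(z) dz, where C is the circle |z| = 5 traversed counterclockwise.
By the residue theorem, ∮_C f(z) dz = 2πi · (sum of the residues of f at the poles inside |z| = 5).

The denominator factors as (z - 1/3 + I/3)*(z + 3/2 + I)*(z - 2/3 + I), so the singularities of f are simple poles at z = 1/3 - I/3, z = -3/2 - I, z = 2/3 - I.
  |1/3 - I/3|² = 2/9 < 25 = 5², so this pole is inside the contour.
  |-3/2 - I|² = 13/4 < 25 = 5², so this pole is inside the contour.
  |2/3 - I|² = 13/9 < 25 = 5², so this pole is inside the contour.

With P(z) = (2*z + 1)*exp(z) and Q(z) = z^3 + z^2/2 + 7*I*z^2/3 - 53*z/18 + 4*I*z/9 + 7/18 - 17*I/18, each pole is simple, so Res(f, z₀) = P(z₀)/Q'(z₀) with Q'(z) = 3*z^2 + z + 14*I*z/3 - 53/18 + 4*I/9.
  Res(f, 1/3 - I/3) = P(1/3 - I/3)/Q'(1/3 - I/3) = ((5/3 - 2*I/3)*exp(1/3 - I/3))/(-19/18 + I) = (-786/685 - 312*I/685)*exp(1/3 - I/3)
  Res(f, -3/2 - I) = P(-3/2 - I)/Q'(-3/2 - I) = ((-2 - 2*I)*exp(-3/2 - I))/(143/36 + 13*I/9) = (-1080/1781 - 504*I/1781)*exp(-3/2 - I)
  Res(f, 2/3 - I) = P(2/3 - I)/Q'(2/3 - I) = ((7/3 - 2*I)*exp(2/3 - I))/(13/18 - 13*I/9) = (114/65 + 48*I/65)*exp(2/3 - I)

Sum of residues inside C: (114/65 + 48*I/65)*exp(2/3 - I) + (-786/685 - 312*I/685)*exp(1/3 - I/3) + (-1080/1781 - 504*I/1781)*exp(-3/2 - I)
∮_C f(z) dz = 2πi · ((114/65 + 48*I/65)*exp(2/3 - I) + (-786/685 - 312*I/685)*exp(1/3 - I/3) + (-1080/1781 - 504*I/1781)*exp(-3/2 - I)) = pi*(624/685 - 1572*I/685)*exp(1/3 - I/3) + pi*(1008/1781 - 2160*I/1781)*exp(-3/2 - I) + pi*(-96/65 + 228*I/65)*exp(2/3 - I)

Final answer: pi*(624/685 - 1572*I/685)*exp(1/3 - I/3) + pi*(1008/1781 - 2160*I/1781)*exp(-3/2 - I) + pi*(-96/65 + 228*I/65)*exp(2/3 - I)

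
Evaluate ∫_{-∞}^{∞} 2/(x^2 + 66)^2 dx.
Let f(z) = 2/(z^2 + 66)^2. The denominator has no real zeros and deg Q - deg P = 4 ≥ 2, so the integral of f over the upper semicircle |z| = R tends to 0 as R → ∞. Closing the contour in the upper half-plane,
  ∫_{-∞}^{∞} f(x) dx = 2πi · Σ Res(f, z_k)  over the poles with Im z_k > 0.

Zeros of the denominator: z^2 + 66 = 0 gives z = ±sqrt(66)*I.
Upper half-plane: z = sqrt(66)*I (a pole of order 2).

Write f(z) = g(z)/(z - sqrt(66)*I)^2 with g(z) = 2/(z + sqrt(66)*I)^2. For a double pole, Res(f, z₀) = g'(z₀):
  g'(z) = -4/(z + sqrt(66)*I)^3
  Res(f, sqrt(66)*I) = g'(sqrt(66)*I) = -sqrt(66)*I/8712

∫_{-∞}^{∞} f(x) dx = 2πi · (-sqrt(66)*I/8712) = sqrt(66)*pi/4356

Final answer: sqrt(66)*pi/4356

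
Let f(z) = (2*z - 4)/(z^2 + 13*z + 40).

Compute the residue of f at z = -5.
-14/3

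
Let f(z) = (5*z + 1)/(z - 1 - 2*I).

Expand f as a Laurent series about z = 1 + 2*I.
Put w = z - (1 + 2*I), i.e. z = w + 1 + 2*I. The denominator is w, so it suffices to rewrite the numerator in powers of w.

P(z) = 5*z + 1
P(w + 1 + 2*I) = 6 + 10*I + 5*w

Dividing each term by w:
  f = (6 + 10*I)/w + 5

Substituting back w = z - 1 - 2*I:
  f(z) = (6 + 10*I)/(z - 1 - 2*I) + 5

The series is finite because the numerator is a polynomial; the negative powers form the principal part, and the coefficient of 1/(z - 1 - 2*I) gives Res(f, 1 + 2*I) = 6 + 10*I.

Final answer: (6 + 10*I)/(z - 1 - 2*I) + 5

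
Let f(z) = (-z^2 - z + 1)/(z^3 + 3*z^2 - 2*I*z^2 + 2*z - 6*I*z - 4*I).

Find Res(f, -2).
Write f(z) = P(z)/Q(z) with P(z) = -z^2 - z + 1 and Q(z) = z^3 + 3*z^2 - 2*I*z^2 + 2*z - 6*I*z - 4*I.
The denominator factors as Q(z) = (z - 2*I)*(z + 1)*(z + 2), so z = -2 is a simple zero of Q and P is analytic there; z = -2 is therefore a simple pole and
  Res(f, z₀) = P(z₀)/Q'(z₀).

Q'(z) = 3*z^2 + 6*z - 4*I*z + 2 - 6*I, so Q'(-2) = 2 + 2*I.
P(-2) = -1.

Res(f, -2) = (-1)/(2 + 2*I) = -1/4 + I/4

Final answer: -1/4 + I/4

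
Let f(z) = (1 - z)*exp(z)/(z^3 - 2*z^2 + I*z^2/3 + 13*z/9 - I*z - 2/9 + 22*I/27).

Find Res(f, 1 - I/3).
Write f(z) = P(z)/Q(z) with P(z) = (1 - z)*exp(z) and Q(z) = z^3 - 2*z^2 + I*z^2/3 + 13*z/9 - I*z - 2/9 + 22*I/27.
The denominator factors as Q(z) = (z - 1 - 2*I/3)*(z - 1 + I/3)*(z + 2*I/3), so z = 1 - I/3 is a simple zero of Q and P is analytic there; z = 1 - I/3 is therefore a simple pole and
  Res(f, z₀) = P(z₀)/Q'(z₀).

Q'(z) = 3*z^2 - 4*z + 2*I*z/3 + 13/9 - I, so Q'(1 - I/3) = 1/3 - I.
P(1 - I/3) = I*exp(1 - I/3)/3.

Res(f, 1 - I/3) = (I*exp(1 - I/3)/3)/(1/3 - I) = (-3/10 + I/10)*exp(1 - I/3)

Final answer: (-3/10 + I/10)*exp(1 - I/3)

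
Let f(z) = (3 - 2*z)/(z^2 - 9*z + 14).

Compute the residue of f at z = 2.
1/5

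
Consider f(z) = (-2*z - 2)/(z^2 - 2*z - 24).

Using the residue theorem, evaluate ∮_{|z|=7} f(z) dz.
By the residue theorem, ∮_C f(z) dz = 2πi · (sum of the residues of f at the poles inside |z| = 7).

The denominator factors as (z + 4)*(z - 6), so the singularities of f are simple poles at z = -4, z = 6.
  |-4|² = 16 < 49 = 7², so this pole is inside the contour.
  |6|² = 36 < 49 = 7², so this pole is inside the contour.

With P(z) = -2*z - 2 and Q(z) = z^2 - 2*z - 24, each pole is simple, so Res(f, z₀) = P(z₀)/Q'(z₀) with Q'(z) = 2*z - 2.
  Res(f, -4) = P(-4)/Q'(-4) = (6)/(-10) = -3/5
  Res(f, 6) = P(6)/Q'(6) = (-14)/(10) = -7/5

Sum of residues inside C: -2
∮_C f(z) dz = 2πi · (-2) = -4*I*pi

Final answer: -4*I*pi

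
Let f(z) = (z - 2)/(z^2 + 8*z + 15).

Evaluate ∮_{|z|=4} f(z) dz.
-5*I*pi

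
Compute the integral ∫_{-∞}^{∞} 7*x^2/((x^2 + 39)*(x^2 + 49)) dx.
Let f(z) = 7*z^2/((z^2 + 39)*(z^2 + 49)). The denominator has no real zeros and deg Q - deg P = 2 ≥ 2, so the integral of f over the upper semicircle |z| = R tends to 0 as R → ∞. Closing the contour in the upper half-plane,
  ∫_{-∞}^{∞} f(x) dx = 2πi · Σ Res(f, z_k)  over the poles with Im z_k > 0.

Zeros of the denominator: z^2 + 49 = 0 gives z = ±7*I; z^2 + 39 = 0 gives z = ±sqrt(39)*I.
Upper half-plane: z = 7*I, z = sqrt(39)*I (simple).

Each pole is a simple zero of Q(z) = z^4 + 88*z^2 + 1911, so Res(f, z₀) = P(z₀)/Q'(z₀) with P(z) = 7*z^2, Q'(z) = 4*z^3 + 176*z:
  Res(f, 7*I) = (-343)/(-140*I) = -49*I/20
  Res(f, sqrt(39)*I) = (-273)/(20*sqrt(39)*I) = 7*sqrt(39)*I/20

Sum of residues: 7*I*(-7 + sqrt(39))/20
∫_{-∞}^{∞} f(x) dx = 2πi · (7*I*(-7 + sqrt(39))/20) = 7*pi*(7 - sqrt(39))/10

Final answer: 7*pi*(7 - sqrt(39))/10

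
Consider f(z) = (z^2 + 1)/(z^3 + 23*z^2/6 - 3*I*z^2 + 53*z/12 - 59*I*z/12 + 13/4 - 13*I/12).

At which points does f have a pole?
The singularities of f are the zeros of the denominator. Factoring,
  z^3 + 23*z^2/6 - 3*I*z^2 + 53*z/12 - 59*I*z/12 + 13/4 - 13*I/12 = (z + 2 - 3*I)*(z + 3/2 - I/2)*(z + 1/3 + I/2)
so the candidates are z = -2 + 3*I, z = -3/2 + I/2, z = -1/3 - I/2.

Check the numerator P(z) = z^2 + 1 at each one:
  P(-2 + 3*I) = -4 - 12*I ≠ 0, so z = -2 + 3*I is a (simple) pole.
  P(-3/2 + I/2) = 3 - 3*I/2 ≠ 0, so z = -3/2 + I/2 is a (simple) pole.
  P(-1/3 - I/2) = 31/36 + I/3 ≠ 0, so z = -1/3 - I/2 is a (simple) pole.

Poles of f: {-2 + 3*I, -3/2 + I/2, -1/3 - I/2}

Final answer: {-2 + 3*I, -3/2 + I/2, -1/3 - I/2}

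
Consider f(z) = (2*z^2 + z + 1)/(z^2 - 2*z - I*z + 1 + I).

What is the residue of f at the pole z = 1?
Write f(z) = P(z)/Q(z) with P(z) = 2*z^2 + z + 1 and Q(z) = z^2 - 2*z - I*z + 1 + I.
The denominator factors as Q(z) = (z - 1)*(z - 1 - I), so z = 1 is a simple zero of Q and P is analytic there; z = 1 is therefore a simple pole and
  Res(f, z₀) = P(z₀)/Q'(z₀).

Q'(z) = 2*z - 2 - I, so Q'(1) = -I.
P(1) = 4.

Res(f, 1) = (4)/(-I) = 4*I

Final answer: 4*I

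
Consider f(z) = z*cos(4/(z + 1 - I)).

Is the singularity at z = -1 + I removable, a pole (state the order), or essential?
Let u = z + 1 - I. Then
  cos(4/u) = Σ_{k≥0} (-1)^k (4)^(2k)/((2k)!·u^(2k)) = 1 - 8/u^2 + 32/(3*u^4) + ...
which has infinitely many negative powers of u, so cos(4/(z + 1 - I)) has an essential singularity at z = -1 + I.
The extra factor z is a nonzero polynomial; if the product had at most a pole at z = -1 + I, dividing by that polynomial would leave cos(4/(z + 1 - I)) with at most a pole too — contradiction. (Equivalently, the product's Laurent series still has infinitely many negative powers.)
So the singularity is essential.

Final answer: essential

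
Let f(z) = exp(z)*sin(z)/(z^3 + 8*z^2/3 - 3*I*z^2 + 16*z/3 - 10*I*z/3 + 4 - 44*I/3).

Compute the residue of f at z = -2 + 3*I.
Write f(z) = P(z)/Q(z) with P(z) = exp(z)*sin(z) and Q(z) = z^3 + 8*z^2/3 - 3*I*z^2 + 16*z/3 - 10*I*z/3 + 4 - 44*I/3.
The denominator factors as Q(z) = (z + 2/3 + 2*I)*(z - 2*I)*(z + 2 - 3*I), so z = -2 + 3*I is a simple zero of Q and P is analytic there; z = -2 + 3*I is therefore a simple pole and
  Res(f, z₀) = P(z₀)/Q'(z₀).

Q'(z) = 3*z^2 + 16*z/3 - 6*I*z + 16/3 - 10*I/3, so Q'(-2 + 3*I) = -7/3 - 34*I/3.
P(-2 + 3*I) = -exp(-2 + 3*I)*sin(2 - 3*I).

Res(f, -2 + 3*I) = (-exp(-2 + 3*I)*sin(2 - 3*I))/(-7/3 - 34*I/3) = (21/1205 - 102*I/1205)*exp(-2 + 3*I)*sin(2 - 3*I)

Final answer: (21/1205 - 102*I/1205)*exp(-2 + 3*I)*sin(2 - 3*I)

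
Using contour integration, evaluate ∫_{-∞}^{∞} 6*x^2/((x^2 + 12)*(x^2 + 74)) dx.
Let f(z) = 6*z^2/((z^2 + 12)*(z^2 + 74)). The denominator has no real zeros and deg Q - deg P = 2 ≥ 2, so the integral of f over the upper semicircle |z| = R tends to 0 as R → ∞. Closing the contour in the upper half-plane,
  ∫_{-∞}^{∞} f(x) dx = 2πi · Σ Res(f, z_k)  over the poles with Im z_k > 0.

Zeros of the denominator: z^2 + 74 = 0 gives z = ±sqrt(74)*I; z^2 + 12 = 0 gives z = ±2*sqrt(3)*I.
Upper half-plane: z = 2*sqrt(3)*I, z = sqrt(74)*I (simple).

Each pole is a simple zero of Q(z) = z^4 + 86*z^2 + 888, so Res(f, z₀) = P(z₀)/Q'(z₀) with P(z) = 6*z^2, Q'(z) = 4*z^3 + 172*z:
  Res(f, 2*sqrt(3)*I) = (-72)/(248*sqrt(3)*I) = 3*sqrt(3)*I/31
  Res(f, sqrt(74)*I) = (-444)/(-124*sqrt(74)*I) = -3*sqrt(74)*I/62

Sum of residues: 3*I*(-sqrt(74) + 2*sqrt(3))/62
∫_{-∞}^{∞} f(x) dx = 2πi · (3*I*(-sqrt(74) + 2*sqrt(3))/62) = 3*pi*(-2*sqrt(3) + sqrt(74))/31

Final answer: 3*pi*(-2*sqrt(3) + sqrt(74))/31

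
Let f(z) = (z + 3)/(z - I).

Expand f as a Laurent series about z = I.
Put w = z - (I), i.e. z = w + I. The denominator is w, so it suffices to rewrite the numerator in powers of w.

P(z) = z + 3
P(w + I) = 3 + I + w

Dividing each term by w:
  f = (3 + I)/w + 1

Substituting back w = z - I:
  f(z) = (3 + I)/(z - I) + 1

The series is finite because the numerator is a polynomial; the negative powers form the principal part, and the coefficient of 1/(z - I) gives Res(f, I) = 3 + I.

Final answer: (3 + I)/(z - I) + 1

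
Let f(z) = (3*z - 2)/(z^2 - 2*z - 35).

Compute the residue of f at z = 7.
Write f(z) = P(z)/Q(z) with P(z) = 3*z - 2 and Q(z) = z^2 - 2*z - 35.
The denominator factors as Q(z) = (z - 7)*(z + 5), so z = 7 is a simple zero of Q and P is analytic there; z = 7 is therefore a simple pole and
  Res(f, z₀) = P(z₀)/Q'(z₀).

Q'(z) = 2*z - 2, so Q'(7) = 12.
P(7) = 19.

Res(f, 7) = (19)/(12) = 19/12

Final answer: 19/12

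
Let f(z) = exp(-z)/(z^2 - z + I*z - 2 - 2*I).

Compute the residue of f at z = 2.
Write f(z) = P(z)/Q(z) with P(z) = exp(-z) and Q(z) = z^2 - z + I*z - 2 - 2*I.
The denominator factors as Q(z) = (z + 1 + I)*(z - 2), so z = 2 is a simple zero of Q and P is analytic there; z = 2 is therefore a simple pole and
  Res(f, z₀) = P(z₀)/Q'(z₀).

Q'(z) = 2*z - 1 + I, so Q'(2) = 3 + I.
P(2) = exp(-2).

Res(f, 2) = (exp(-2))/(3 + I) = (3/10 - I/10)*exp(-2)

Final answer: (3/10 - I/10)*exp(-2)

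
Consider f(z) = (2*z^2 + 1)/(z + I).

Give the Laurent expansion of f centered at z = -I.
Put w = z - (-I), i.e. z = w - I. The denominator is w, so it suffices to rewrite the numerator in powers of w.

P(z) = 2*z^2 + 1
P(w - I) = -1 - 4*I*w + 2*w^2

Dividing each term by w:
  f = -1/w - 4*I + 2*w

Substituting back w = z + I:
  f(z) = -1/(z + I) - 4*I + 2*(z + I)

The series is finite because the numerator is a polynomial; the negative powers form the principal part, and the coefficient of 1/(z + I) gives Res(f, -I) = -1.

Final answer: -1/(z + I) - 4*I + 2*(z + I)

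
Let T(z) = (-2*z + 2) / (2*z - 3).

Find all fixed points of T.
T(z) = z means -2*z + 2 = z*(2*z - 3), i.e.
  2*z^2 - z - 2 = 0.
Discriminant: (-1)^2 - 4*(2)*(-2) = 17, so the roots are real.
  z = (1 ± sqrt(17))/(2*(2))
Fixed points: {1/4 - sqrt(17)/4, 1/4 + sqrt(17)/4}

Final answer: {1/4 - sqrt(17)/4, 1/4 + sqrt(17)/4}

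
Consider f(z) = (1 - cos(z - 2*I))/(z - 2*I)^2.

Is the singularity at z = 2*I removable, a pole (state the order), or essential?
Let u = z - 2*I. The argument of cos is z - 2*I = u, so
  f = (1 - cos(u))/u^2 = ((u)^2/2 - (u)^4/24 + ...)/u^2 = 1/2 - (1/24)*u^2 + ...
The Laurent expansion about u = 0 has no negative powers; equivalently lim_{z→2*I} f(z) = 1/2 exists and is finite.
So the singularity is removable.

Final answer: removable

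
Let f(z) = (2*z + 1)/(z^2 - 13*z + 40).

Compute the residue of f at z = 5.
Write f(z) = P(z)/Q(z) with P(z) = 2*z + 1 and Q(z) = z^2 - 13*z + 40.
The denominator factors as Q(z) = (z - 5)*(z - 8), so z = 5 is a simple zero of Q and P is analytic there; z = 5 is therefore a simple pole and
  Res(f, z₀) = P(z₀)/Q'(z₀).

Q'(z) = 2*z - 13, so Q'(5) = -3.
P(5) = 11.

Res(f, 5) = (11)/(-3) = -11/3

Final answer: -11/3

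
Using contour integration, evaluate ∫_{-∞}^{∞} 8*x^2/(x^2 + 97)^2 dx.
Let f(z) = 8*z^2/(z^2 + 97)^2. The denominator has no real zeros and deg Q - deg P = 2 ≥ 2, so the integral of f over the upper semicircle |z| = R tends to 0 as R → ∞. Closing the contour in the upper half-plane,
  ∫_{-∞}^{∞} f(x) dx = 2πi · Σ Res(f, z_k)  over the poles with Im z_k > 0.

Zeros of the denominator: z^2 + 97 = 0 gives z = ±sqrt(97)*I.
Upper half-plane: z = sqrt(97)*I (a pole of order 2).

Write f(z) = g(z)/(z - sqrt(97)*I)^2 with g(z) = 8*z^2/(z + sqrt(97)*I)^2. For a double pole, Res(f, z₀) = g'(z₀):
  g'(z) = 16*sqrt(97)*I*z/(z + sqrt(97)*I)^3
  Res(f, sqrt(97)*I) = g'(sqrt(97)*I) = -2*sqrt(97)*I/97

∫_{-∞}^{∞} f(x) dx = 2πi · (-2*sqrt(97)*I/97) = 4*sqrt(97)*pi/97

Final answer: 4*sqrt(97)*pi/97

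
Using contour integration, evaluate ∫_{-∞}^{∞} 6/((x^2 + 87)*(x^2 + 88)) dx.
Let f(z) = 6/((z^2 + 87)*(z^2 + 88)). The denominator has no real zeros and deg Q - deg P = 4 ≥ 2, so the integral of f over the upper semicircle |z| = R tends to 0 as R → ∞. Closing the contour in the upper half-plane,
  ∫_{-∞}^{∞} f(x) dx = 2πi · Σ Res(f, z_k)  over the poles with Im z_k > 0.

Zeros of the denominator: z^2 + 87 = 0 gives z = ±sqrt(87)*I; z^2 + 88 = 0 gives z = ±2*sqrt(22)*I.
Upper half-plane: z = 2*sqrt(22)*I, z = sqrt(87)*I (simple).

Each pole is a simple zero of Q(z) = z^4 + 175*z^2 + 7656, so Res(f, z₀) = P(z₀)/Q'(z₀) with P(z) = 6, Q'(z) = 4*z^3 + 350*z:
  Res(f, 2*sqrt(22)*I) = (6)/(-4*sqrt(22)*I) = 3*sqrt(22)*I/44
  Res(f, sqrt(87)*I) = (6)/(2*sqrt(87)*I) = -sqrt(87)*I/29

Sum of residues: I*(-44*sqrt(87) + 87*sqrt(22))/1276
∫_{-∞}^{∞} f(x) dx = 2πi · (I*(-44*sqrt(87) + 87*sqrt(22))/1276) = pi*(-87*sqrt(22) + 44*sqrt(87))/638

Final answer: pi*(-87*sqrt(22) + 44*sqrt(87))/638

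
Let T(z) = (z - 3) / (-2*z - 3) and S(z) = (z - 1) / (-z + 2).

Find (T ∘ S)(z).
(T ∘ S)(z) = T(S(z)) = ((1)*S(z) + (-3))/((-2)*S(z) + (-3)). Multiply numerator and denominator by -z + 2:
  numerator:   (1)*(z - 1) + (-3)*(-z + 2) = 4*z - 7
  denominator: (-2)*(z - 1) + (-3)*(-z + 2) = z - 4
(T ∘ S)(z) = (4*z - 7)/(z - 4)

Final answer: (4*z - 7)/(z - 4)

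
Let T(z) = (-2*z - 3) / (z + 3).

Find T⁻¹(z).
Set w = T(z) = (-2*z - 3) / (z + 3) and solve for z:
  w*(z + 3) = -2*z - 3
  3*w + z*(w + 2) + 3 = 0
  z*(w + 2) = -3*w - 3
  z = (3*w + 3)/(-w - 2)
Renaming the variable, T⁻¹(z) = (3*z + 3)/(-z - 2) = (-3*z - 3)/(z + 2).
(Check: ad - bc = -3 ≠ 0, so T is invertible.)

Final answer: (-3*z - 3)/(z + 2)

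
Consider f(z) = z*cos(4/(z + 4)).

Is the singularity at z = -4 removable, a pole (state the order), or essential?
essential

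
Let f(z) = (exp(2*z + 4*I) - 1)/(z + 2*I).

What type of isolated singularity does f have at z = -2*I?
removable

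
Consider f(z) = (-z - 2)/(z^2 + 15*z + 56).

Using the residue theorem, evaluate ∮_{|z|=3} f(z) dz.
By the residue theorem, ∮_C f(z) dz = 2πi · (sum of the residues of f at the poles inside |z| = 3).

The denominator factors as (z + 8)*(z + 7), so the singularities of f are simple poles at z = -8, z = -7.
  |-8|² = 64 > 9 = 3², so this pole is outside the contour.
  |-7|² = 49 > 9 = 3², so this pole is outside the contour.

No pole lies inside the contour, so f is analytic on and inside C and the integral is 0 (Cauchy's theorem).

Final answer: 0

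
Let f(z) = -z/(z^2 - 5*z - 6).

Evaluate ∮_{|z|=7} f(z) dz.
By the residue theorem, ∮_C f(z) dz = 2πi · (sum of the residues of f at the poles inside |z| = 7).

The denominator factors as (z + 1)*(z - 6), so the singularities of f are simple poles at z = -1, z = 6.
  |-1|² = 1 < 49 = 7², so this pole is inside the contour.
  |6|² = 36 < 49 = 7², so this pole is inside the contour.

With P(z) = -z and Q(z) = z^2 - 5*z - 6, each pole is simple, so Res(f, z₀) = P(z₀)/Q'(z₀) with Q'(z) = 2*z - 5.
  Res(f, -1) = P(-1)/Q'(-1) = (1)/(-7) = -1/7
  Res(f, 6) = P(6)/Q'(6) = (-6)/(7) = -6/7

Sum of residues inside C: -1
∮_C f(z) dz = 2πi · (-1) = -2*I*pi

Final answer: -2*I*pi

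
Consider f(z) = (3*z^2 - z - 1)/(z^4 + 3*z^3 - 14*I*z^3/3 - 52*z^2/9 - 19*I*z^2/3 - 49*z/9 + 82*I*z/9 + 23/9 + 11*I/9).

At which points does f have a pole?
The singularities of f are the zeros of the denominator. Factoring,
  z^4 + 3*z^3 - 14*I*z^3/3 - 52*z^2/9 - 19*I*z^2/3 - 49*z/9 + 82*I*z/9 + 23/9 + 11*I/9 = (z - I/3)*(z - 1 - I/3)*(z + 2 - 3*I)*(z + 2 - I)
so the candidates are z = I/3, z = 1 + I/3, z = -2 + 3*I, z = -2 + I.

Check the numerator P(z) = 3*z^2 - z - 1 at each one:
  P(I/3) = -4/3 - I/3 ≠ 0, so z = I/3 is a (simple) pole.
  P(1 + I/3) = 2/3 + 5*I/3 ≠ 0, so z = 1 + I/3 is a (simple) pole.
  P(-2 + 3*I) = -14 - 39*I ≠ 0, so z = -2 + 3*I is a (simple) pole.
  P(-2 + I) = 10 - 13*I ≠ 0, so z = -2 + I is a (simple) pole.

Poles of f: {-2 + I, -2 + 3*I, I/3, 1 + I/3}

Final answer: {-2 + I, -2 + 3*I, I/3, 1 + I/3}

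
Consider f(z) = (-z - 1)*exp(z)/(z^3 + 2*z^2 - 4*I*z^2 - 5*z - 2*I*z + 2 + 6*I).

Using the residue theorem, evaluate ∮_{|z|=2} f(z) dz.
exp(1)*pi*(5/13 - I/13)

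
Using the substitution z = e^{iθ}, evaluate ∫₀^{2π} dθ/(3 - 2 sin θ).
2*sqrt(5)*pi/5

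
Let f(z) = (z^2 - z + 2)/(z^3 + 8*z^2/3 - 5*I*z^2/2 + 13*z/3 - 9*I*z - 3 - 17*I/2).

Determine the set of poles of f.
{-2 - 3*I/2, -2/3 + I, 3*I}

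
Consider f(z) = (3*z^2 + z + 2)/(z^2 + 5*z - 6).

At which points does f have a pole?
The singularities of f are the zeros of the denominator. Factoring,
  z^2 + 5*z - 6 = (z + 6)*(z - 1)
so the candidates are z = -6, z = 1.

Check the numerator P(z) = 3*z^2 + z + 2 at each one:
  P(-6) = 104 ≠ 0, so z = -6 is a (simple) pole.
  P(1) = 6 ≠ 0, so z = 1 is a (simple) pole.

Poles of f: {-6, 1}

Final answer: {-6, 1}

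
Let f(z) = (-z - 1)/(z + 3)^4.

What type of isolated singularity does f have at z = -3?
Write f(z) = g(z)/(z + 3)^4 with g(z) = -z - 1.
g is entire and g(-3) = 2 ≠ 0, so no factor of (z + 3) cancels: the Laurent expansion of f about z = -3 starts at the power -4, i.e. lim_{z→z₀} (z - z₀)^4 f(z) = 2 is finite and nonzero.
So z = -3 is a pole of order 4.

Final answer: pole of order 4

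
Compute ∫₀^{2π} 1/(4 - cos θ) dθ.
2*sqrt(15)*pi/15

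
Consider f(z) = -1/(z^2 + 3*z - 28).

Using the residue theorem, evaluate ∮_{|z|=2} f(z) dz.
By the residue theorem, ∮_C f(z) dz = 2πi · (sum of the residues of f at the poles inside |z| = 2).

The denominator factors as (z + 7)*(z - 4), so the singularities of f are simple poles at z = -7, z = 4.
  |-7|² = 49 > 4 = 2², so this pole is outside the contour.
  |4|² = 16 > 4 = 2², so this pole is outside the contour.

No pole lies inside the contour, so f is analytic on and inside C and the integral is 0 (Cauchy's theorem).

Final answer: 0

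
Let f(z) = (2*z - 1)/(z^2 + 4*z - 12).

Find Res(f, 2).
Write f(z) = P(z)/Q(z) with P(z) = 2*z - 1 and Q(z) = z^2 + 4*z - 12.
The denominator factors as Q(z) = (z + 6)*(z - 2), so z = 2 is a simple zero of Q and P is analytic there; z = 2 is therefore a simple pole and
  Res(f, z₀) = P(z₀)/Q'(z₀).

Q'(z) = 2*z + 4, so Q'(2) = 8.
P(2) = 3.

Res(f, 2) = (3)/(8) = 3/8

Final answer: 3/8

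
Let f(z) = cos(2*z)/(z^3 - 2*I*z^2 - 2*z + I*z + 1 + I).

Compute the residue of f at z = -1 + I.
Write f(z) = P(z)/Q(z) with P(z) = cos(2*z) and Q(z) = z^3 - 2*I*z^2 - 2*z + I*z + 1 + I.
The denominator factors as Q(z) = (z - 1)*(z - I)*(z + 1 - I), so z = -1 + I is a simple zero of Q and P is analytic there; z = -1 + I is therefore a simple pole and
  Res(f, z₀) = P(z₀)/Q'(z₀).

Q'(z) = 3*z^2 - 4*I*z - 2 + I, so Q'(-1 + I) = 2 - I.
P(-1 + I) = cos(2 - 2*I).

Res(f, -1 + I) = (cos(2 - 2*I))/(2 - I) = (2/5 + I/5)*cos(2 - 2*I)

Final answer: (2/5 + I/5)*cos(2 - 2*I)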